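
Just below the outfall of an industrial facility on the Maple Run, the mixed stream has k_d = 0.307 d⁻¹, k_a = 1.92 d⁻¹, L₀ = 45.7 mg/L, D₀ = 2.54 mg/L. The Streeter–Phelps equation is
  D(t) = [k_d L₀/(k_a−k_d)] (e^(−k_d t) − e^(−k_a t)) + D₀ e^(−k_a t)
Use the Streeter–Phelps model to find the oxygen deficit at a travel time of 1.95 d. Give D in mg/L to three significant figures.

D ≈ 4.63 mg/L

k_d L₀/(k_a−k_d) = 0.307×45.7/(1.92−0.307) = 14.03/1.613 = 8.698 mg/L.
e^(−k_d t) = e^(−0.307×1.950) = 0.5496; e^(−k_a t) = e^(−1.92×1.950) = 0.02366.
D = 8.698 × (0.5496 − 0.02366) + 2.54 × 0.02366 = 4.574 + 0.06009 = 4.634 mg/L.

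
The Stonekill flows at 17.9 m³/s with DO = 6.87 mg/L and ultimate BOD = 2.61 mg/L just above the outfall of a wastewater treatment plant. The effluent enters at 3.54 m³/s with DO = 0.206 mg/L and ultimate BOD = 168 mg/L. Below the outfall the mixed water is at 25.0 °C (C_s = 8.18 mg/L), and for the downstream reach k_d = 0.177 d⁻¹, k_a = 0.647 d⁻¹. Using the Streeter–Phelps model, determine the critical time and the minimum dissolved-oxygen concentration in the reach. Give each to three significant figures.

Mixed DO = (17.9×6.87 + 3.54×0.206)/(17.9+3.54) = 123.7/21.44 = 5.770 mg/L.
Mixed L₀ = (17.9×2.61 + 3.54×168)/(21.44) = 641.4/21.44 = 29.92 mg/L.
Initial deficit D₀ = C_s − DO₀ = 8.18 − 5.770 = 2.410 mg/L.
t_c = (1/0.4700) ln[(0.647/0.177)(1 − 2.410×0.4700/(0.177×29.92))] = 2.128 × ln(2.873) = 2.246 d.
D_c = (0.177/0.647) × 29.92 × e^(−0.177×2.246) = 0.2736 × 29.92 × 0.6720 = 5.500 mg/L.
Minimum DO = 8.18 − 5.500 = 2.680 mg/L.

t_c ≈ 2.25 d; minimum DO ≈ 2.68 mg/L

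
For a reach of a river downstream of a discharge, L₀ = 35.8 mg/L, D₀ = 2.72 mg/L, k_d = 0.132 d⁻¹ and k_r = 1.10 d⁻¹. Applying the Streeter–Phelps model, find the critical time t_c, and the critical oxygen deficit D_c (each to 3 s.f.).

t_c = [1/(k_r−k_d)] ln[(k_r/k_d)(1 − D₀(k_r−k_d)/(k_d L₀))]
= [1/(1.10−0.132)] ln[(1.10/0.132)(1 − 2.72×0.9680/(0.132×35.8))]
= (1/0.9680) ln[8.333 × 0.4428] = 1.033 × ln(3.690) = 1.033 × 1.306 = 1.349 d.
D_c = (k_d/k_r) L₀ e^(−k_d t_c) = (0.132/1.10) × 35.8 × e^(−0.132×1.349) = 0.1200 × 35.8 × 0.8369 = 3.595 mg/L.

t_c ≈ 1.35 d; D_c ≈ 3.60 mg/L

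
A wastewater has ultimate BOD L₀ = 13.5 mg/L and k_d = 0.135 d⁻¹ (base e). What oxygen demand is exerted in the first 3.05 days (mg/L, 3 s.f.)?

y ≈ 4.56 mg/L

y_t = L₀(1 − e^(−k_d t)) = 13.5 × (1 − e^(−0.135×3.05))
= 13.5 × (1 − 0.6625) = 13.5 × 0.3375 = 4.556 mg/L.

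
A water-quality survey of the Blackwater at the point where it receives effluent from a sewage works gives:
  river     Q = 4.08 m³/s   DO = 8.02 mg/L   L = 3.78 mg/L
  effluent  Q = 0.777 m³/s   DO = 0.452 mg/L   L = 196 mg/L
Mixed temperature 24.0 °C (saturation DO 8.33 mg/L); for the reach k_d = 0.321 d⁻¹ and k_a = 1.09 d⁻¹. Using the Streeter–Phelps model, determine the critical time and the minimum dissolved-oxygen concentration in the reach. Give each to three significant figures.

Mixed DO = (4.08×8.02 + 0.777×0.452)/(4.08+0.777) = 33.07/4.857 = 6.809 mg/L.
Mixed L₀ = (4.08×3.78 + 0.777×196)/(4.857) = 167.7/4.857 = 34.53 mg/L.
Initial deficit D₀ = C_s − DO₀ = 8.33 − 6.809 = 1.521 mg/L.
t_c = (1/0.7690) ln[(1.09/0.321)(1 − 1.521×0.7690/(0.321×34.53))] = 1.300 × ln(3.037) = 1.445 d.
D_c = (0.321/1.09) × 34.53 × e^(−0.321×1.445) = 0.2945 × 34.53 × 0.6289 = 6.395 mg/L.
Minimum DO = 8.33 − 6.395 = 1.935 mg/L.

t_c ≈ 1.44 d; minimum DO ≈ 1.93 mg/L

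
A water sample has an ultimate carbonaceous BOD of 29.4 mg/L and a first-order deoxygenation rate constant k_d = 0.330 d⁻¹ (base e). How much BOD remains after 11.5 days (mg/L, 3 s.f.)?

L_t = L₀ e^(−k_d t) = 29.4 × e^(−0.330×11.5) = 29.4 × 0.02248 = 0.6610 mg/L.

L ≈ 0.661 mg/L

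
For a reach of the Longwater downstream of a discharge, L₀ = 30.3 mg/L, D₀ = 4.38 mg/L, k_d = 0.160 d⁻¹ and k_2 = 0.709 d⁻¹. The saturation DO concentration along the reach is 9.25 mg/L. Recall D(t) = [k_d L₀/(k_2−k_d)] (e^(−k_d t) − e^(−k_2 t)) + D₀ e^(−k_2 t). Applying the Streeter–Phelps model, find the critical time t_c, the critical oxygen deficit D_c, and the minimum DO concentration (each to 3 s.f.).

t_c ≈ 1.46 d; D_c ≈ 5.41 mg/L; min DO ≈ 3.84 mg/L

At the critical point dD/dt = 0, so k_d L₀ e^(−k_d t) = k_2 D. Substituting D(t) from the Streeter–Phelps equation and solving for t gives
t_c = ln[(k_2/k_d)(1 − D₀(k_2−k_d)/(k_d L₀))] / (k_2−k_d).
Here k_2−k_d = 0.5490 d⁻¹ and 1 − D₀(k_2−k_d)/(k_d L₀) = 1 − 4.38×0.5490/(0.160×30.3) = 0.5040, so
t_c = ln(4.431 × 0.5040) / 0.5490 = 0.8035 / 0.5490 = 1.464 d.
D_c = (k_d/k_2) L₀ e^(−k_d t_c) = (0.160/0.709) × 30.3 × e^(−0.160×1.464) = 0.2257 × 30.3 × 0.7912 = 5.410 mg/L.
Minimum DO = C_s − D_c = 9.25 − 5.410 = 3.840 mg/L.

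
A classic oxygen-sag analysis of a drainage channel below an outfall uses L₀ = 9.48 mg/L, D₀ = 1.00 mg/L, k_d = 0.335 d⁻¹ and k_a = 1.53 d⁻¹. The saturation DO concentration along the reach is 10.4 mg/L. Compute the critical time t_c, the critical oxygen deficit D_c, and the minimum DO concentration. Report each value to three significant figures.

With k_a/k_d = 4.567 and 1 − D₀(k_a−k_d)/(k_d L₀) = 0.6237,
t_c = ln(4.567 × 0.6237) / (1.53 − 0.335) = ln(2.849) / 1.195 = 1.047/1.195 = 0.8760 d.
L(t_c) = L₀ e^(−k_d t_c) = 9.48 × 0.7457 = 7.069 mg/L, and at the critical point k_a D_c = k_d L, so D_c = (0.335/1.53) × 7.069 = 1.548 mg/L.
Minimum DO = C_s − D_c = 10.4 − 1.548 = 8.852 mg/L.

t_c ≈ 0.876 d; D_c ≈ 1.55 mg/L; min DO ≈ 8.85 mg/L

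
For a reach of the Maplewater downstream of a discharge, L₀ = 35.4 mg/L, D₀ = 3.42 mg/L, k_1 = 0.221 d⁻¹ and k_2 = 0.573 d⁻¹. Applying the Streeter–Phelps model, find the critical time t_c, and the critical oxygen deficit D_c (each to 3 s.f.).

With k_2/k_1 = 2.593 and 1 − D₀(k_2−k_1)/(k_1 L₀) = 0.8461,
t_c = ln(2.593 × 0.8461) / (0.573 − 0.221) = ln(2.194) / 0.3520 = 0.7856/0.3520 = 2.232 d.
D_c = (k_1/k_2) L₀ e^(−k_1 t_c) = (0.221/0.573) × 35.4 × e^(−0.221×2.232) = 0.3857 × 35.4 × 0.6106 = 8.337 mg/L.

t_c ≈ 2.23 d; D_c ≈ 8.34 mg/L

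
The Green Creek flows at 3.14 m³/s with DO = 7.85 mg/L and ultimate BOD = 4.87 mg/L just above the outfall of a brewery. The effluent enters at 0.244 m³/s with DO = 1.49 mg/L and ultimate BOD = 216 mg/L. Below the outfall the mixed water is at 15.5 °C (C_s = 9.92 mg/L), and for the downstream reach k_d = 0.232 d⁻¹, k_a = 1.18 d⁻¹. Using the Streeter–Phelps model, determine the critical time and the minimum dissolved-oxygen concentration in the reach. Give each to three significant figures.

Mixed DO = (3.14×7.85 + 0.244×1.49)/(3.14+0.244) = 25.01/3.384 = 7.391 mg/L.
Mixed L₀ = (3.14×4.87 + 0.244×216)/(3.384) = 68.00/3.384 = 20.09 mg/L.
Initial deficit D₀ = C_s − DO₀ = 9.92 − 7.391 = 2.529 mg/L.
t_c = (1/0.9480) ln[(1.18/0.232)(1 − 2.529×0.9480/(0.232×20.09))] = 1.055 × ln(2.471) = 0.9542 d.
D_c = (0.232/1.18) × 20.09 × e^(−0.232×0.9542) = 0.1966 × 20.09 × 0.8014 = 3.166 mg/L.
Minimum DO = 9.92 − 3.166 = 6.754 mg/L.

t_c ≈ 0.954 d; minimum DO ≈ 6.75 mg/L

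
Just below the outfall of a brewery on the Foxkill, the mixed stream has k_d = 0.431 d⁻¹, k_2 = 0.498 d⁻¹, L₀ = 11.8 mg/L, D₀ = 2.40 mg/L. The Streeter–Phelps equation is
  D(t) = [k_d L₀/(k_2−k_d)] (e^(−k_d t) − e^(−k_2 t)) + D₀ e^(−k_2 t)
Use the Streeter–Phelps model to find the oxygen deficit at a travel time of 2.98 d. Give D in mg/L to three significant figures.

k_d L₀/(k_2−k_d) = 0.431×11.8/(0.498−0.431) = 5.086/0.06700 = 75.91 mg/L.
e^(−k_d t) = e^(−0.431×2.980) = 0.2768; e^(−k_2 t) = e^(−0.498×2.980) = 0.2267.
D = 75.91 × (0.2768 − 0.2267) + 2.40 × 0.2267 = 3.803 + 0.5441 = 4.347 mg/L.

D ≈ 4.35 mg/L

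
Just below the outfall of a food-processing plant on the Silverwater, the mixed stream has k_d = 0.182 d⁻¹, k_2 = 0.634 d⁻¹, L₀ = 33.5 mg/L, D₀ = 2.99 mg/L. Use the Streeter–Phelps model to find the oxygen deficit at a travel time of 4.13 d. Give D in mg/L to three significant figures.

D ≈ 5.60 mg/L

k_d L₀/(k_2−k_d) = 0.182×33.5/(0.634−0.182) = 6.097/0.4520 = 13.49 mg/L.
e^(−k_d t) = e^(−0.182×4.130) = 0.4716; e^(−k_2 t) = e^(−0.634×4.130) = 0.07292.
D = 13.49 × (0.4716 − 0.07292) + 2.99 × 0.07292 = 5.378 + 0.2180 = 5.596 mg/L.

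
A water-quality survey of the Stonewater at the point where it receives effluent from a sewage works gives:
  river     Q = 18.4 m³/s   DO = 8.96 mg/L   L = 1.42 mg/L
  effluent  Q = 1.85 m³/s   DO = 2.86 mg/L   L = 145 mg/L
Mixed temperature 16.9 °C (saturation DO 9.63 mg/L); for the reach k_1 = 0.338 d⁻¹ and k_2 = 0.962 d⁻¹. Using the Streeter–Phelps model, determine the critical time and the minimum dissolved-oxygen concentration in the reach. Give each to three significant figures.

t_c ≈ 1.40 d; minimum DO ≈ 6.45 mg/L

Mixed DO = (18.4×8.96 + 1.85×2.86)/(18.4+1.85) = 170.2/20.25 = 8.403 mg/L.
Mixed L₀ = (18.4×1.42 + 1.85×145)/(20.25) = 294.4/20.25 = 14.54 mg/L.
Initial deficit D₀ = C_s − DO₀ = 9.63 − 8.403 = 1.227 mg/L.
t_c = (1/0.6240) ln[(0.962/0.338)(1 − 1.227×0.6240/(0.338×14.54))] = 1.603 × ln(2.403) = 1.405 d.
D_c = (0.338/0.962) × 14.54 × e^(−0.338×1.405) = 0.3514 × 14.54 × 0.6220 = 3.177 mg/L.
Minimum DO = 9.63 − 3.177 = 6.453 mg/L.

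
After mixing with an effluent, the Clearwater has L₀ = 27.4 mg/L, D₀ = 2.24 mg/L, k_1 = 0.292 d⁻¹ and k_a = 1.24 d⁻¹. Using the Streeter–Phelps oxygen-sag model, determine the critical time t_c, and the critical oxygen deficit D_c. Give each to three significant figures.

t_c ≈ 1.20 d; D_c ≈ 4.54 mg/L

At the critical point dD/dt = 0, so k_1 L₀ e^(−k_1 t) = k_a D. Substituting D(t) from the Streeter–Phelps equation and solving for t gives
t_c = ln[(k_a/k_1)(1 − D₀(k_a−k_1)/(k_1 L₀))] / (k_a−k_1).
Here k_a−k_1 = 0.9480 d⁻¹ and 1 − D₀(k_a−k_1)/(k_1 L₀) = 1 − 2.24×0.9480/(0.292×27.4) = 0.7346, so
t_c = ln(4.247 × 0.7346) / 0.9480 = 1.138 / 0.9480 = 1.200 d.
L(t_c) = L₀ e^(−k_1 t_c) = 27.4 × 0.7044 = 19.30 mg/L, and at the critical point k_a D_c = k_1 L, so D_c = (0.292/1.24) × 19.30 = 4.545 mg/L.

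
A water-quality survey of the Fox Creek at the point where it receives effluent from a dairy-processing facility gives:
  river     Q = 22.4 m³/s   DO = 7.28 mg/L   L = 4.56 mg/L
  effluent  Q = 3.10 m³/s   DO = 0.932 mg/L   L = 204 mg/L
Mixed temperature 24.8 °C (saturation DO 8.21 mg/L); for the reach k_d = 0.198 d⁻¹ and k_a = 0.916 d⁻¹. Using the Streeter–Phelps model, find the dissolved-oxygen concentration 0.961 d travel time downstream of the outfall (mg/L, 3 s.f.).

DO ≈ 4.23 mg/L

Mixed DO = (22.4×7.28 + 3.10×0.932)/(22.4+3.10) = 166.0/25.50 = 6.508 mg/L.
Mixed L₀ = (22.4×4.56 + 3.10×204)/(25.50) = 734.5/25.50 = 28.81 mg/L.
Initial deficit D₀ = C_s − DO₀ = 8.21 − 6.508 = 1.702 mg/L.
D(0.961) = [0.198×28.81/(0.916−0.198)](e^(−0.198×0.961) − e^(−0.916×0.961)) + 1.702 e^(−0.916×0.961)
= 7.944 × (0.8267 − 0.4147) + 1.702 × 0.4147 = 3.979 mg/L.
DO = 8.21 − 3.979 = 4.231 mg/L.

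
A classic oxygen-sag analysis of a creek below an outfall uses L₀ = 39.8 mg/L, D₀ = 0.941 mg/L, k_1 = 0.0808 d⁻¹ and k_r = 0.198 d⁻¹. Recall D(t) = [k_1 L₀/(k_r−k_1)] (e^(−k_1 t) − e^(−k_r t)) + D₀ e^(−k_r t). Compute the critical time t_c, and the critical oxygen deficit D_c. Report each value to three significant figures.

t_c ≈ 7.35 d; D_c ≈ 8.97 mg/L

t_c = [1/(k_r−k_1)] ln[(k_r/k_1)(1 − D₀(k_r−k_1)/(k_1 L₀))]
= [1/(0.198−0.0808)] ln[(0.198/0.0808)(1 − 0.941×0.1172/(0.0808×39.8))]
= (1/0.1172) ln[2.450 × 0.9657] = 8.532 × ln(2.366) = 8.532 × 0.8614 = 7.350 d.
D_c = (k_1/k_r) L₀ e^(−k_1 t_c) = (0.0808/0.198) × 39.8 × e^(−0.0808×7.350) = 0.4081 × 39.8 × 0.5522 = 8.968 mg/L.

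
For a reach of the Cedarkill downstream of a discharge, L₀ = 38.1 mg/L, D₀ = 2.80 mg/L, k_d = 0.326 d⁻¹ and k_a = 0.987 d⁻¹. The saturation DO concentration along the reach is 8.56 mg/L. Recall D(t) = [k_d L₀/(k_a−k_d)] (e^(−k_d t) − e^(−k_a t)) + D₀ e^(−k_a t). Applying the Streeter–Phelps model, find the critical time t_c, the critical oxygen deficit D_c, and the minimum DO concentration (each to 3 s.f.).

t_c = [1/(k_a−k_d)] ln[(k_a/k_d)(1 − D₀(k_a−k_d)/(k_d L₀))]
= [1/(0.987−0.326)] ln[(0.987/0.326)(1 − 2.80×0.6610/(0.326×38.1))]
= (1/0.6610) ln[3.028 × 0.8510] = 1.513 × ln(2.576) = 1.513 × 0.9464 = 1.432 d.
L(t_c) = L₀ e^(−k_d t_c) = 38.1 × 0.6270 = 23.89 mg/L, and at the critical point k_a D_c = k_d L, so D_c = (0.326/0.987) × 23.89 = 7.891 mg/L.
Minimum DO = C_s − D_c = 8.56 − 7.891 = 0.6694 mg/L.

t_c ≈ 1.43 d; D_c ≈ 7.89 mg/L; min DO ≈ 0.669 mg/L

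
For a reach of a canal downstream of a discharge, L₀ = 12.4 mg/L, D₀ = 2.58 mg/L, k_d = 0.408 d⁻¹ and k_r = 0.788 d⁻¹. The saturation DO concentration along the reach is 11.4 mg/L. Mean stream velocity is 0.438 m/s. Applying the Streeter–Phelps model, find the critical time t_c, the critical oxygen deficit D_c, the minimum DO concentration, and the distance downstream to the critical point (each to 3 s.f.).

With k_r/k_d = 1.931 and 1 − D₀(k_r−k_d)/(k_d L₀) = 0.8062,
t_c = ln(1.931 × 0.8062) / (0.788 − 0.408) = ln(1.557) / 0.3800 = 0.4428/0.3800 = 1.165 d.
D_c = (k_d/k_r) L₀ e^(−k_d t_c) = (0.408/0.788) × 12.4 × e^(−0.408×1.165) = 0.5178 × 12.4 × 0.6216 = 3.991 mg/L.
Minimum DO = C_s − D_c = 11.4 − 3.991 = 7.409 mg/L.
x_c = v t_c = 0.438 m/s × 1.165 d × 86400 s/d = 44100 m ≈ 44.1 km.

t_c ≈ 1.17 d; D_c ≈ 3.99 mg/L; min DO ≈ 7.41 mg/L; x_c ≈ 44.1 km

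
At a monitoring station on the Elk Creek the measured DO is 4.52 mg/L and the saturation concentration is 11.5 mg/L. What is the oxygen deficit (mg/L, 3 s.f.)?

D = C_s − C = 11.5 − 4.52 = 6.98 mg/L.

D ≈ 6.98 mg/L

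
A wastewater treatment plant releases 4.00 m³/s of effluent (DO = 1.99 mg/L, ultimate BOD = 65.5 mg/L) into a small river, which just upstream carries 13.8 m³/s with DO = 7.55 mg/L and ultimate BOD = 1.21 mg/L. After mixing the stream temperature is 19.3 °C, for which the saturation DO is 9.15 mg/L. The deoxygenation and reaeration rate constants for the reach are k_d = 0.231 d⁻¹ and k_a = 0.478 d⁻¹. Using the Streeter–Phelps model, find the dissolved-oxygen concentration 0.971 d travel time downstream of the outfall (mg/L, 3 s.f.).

DO ≈ 4.86 mg/L

Mixed DO = (13.8×7.55 + 4.00×1.99)/(13.8+4.00) = 112.1/17.80 = 6.301 mg/L.
Mixed L₀ = (13.8×1.21 + 4.00×65.5)/(17.80) = 278.7/17.80 = 15.66 mg/L.
Initial deficit D₀ = C_s − DO₀ = 9.15 − 6.301 = 2.849 mg/L.
D(0.971) = [0.231×15.66/(0.478−0.231)](e^(−0.231×0.971) − e^(−0.478×0.971)) + 2.849 e^(−0.478×0.971)
= 14.64 × (0.7991 − 0.6287) + 2.849 × 0.6287 = 4.287 mg/L.
DO = 9.15 − 4.287 = 4.863 mg/L.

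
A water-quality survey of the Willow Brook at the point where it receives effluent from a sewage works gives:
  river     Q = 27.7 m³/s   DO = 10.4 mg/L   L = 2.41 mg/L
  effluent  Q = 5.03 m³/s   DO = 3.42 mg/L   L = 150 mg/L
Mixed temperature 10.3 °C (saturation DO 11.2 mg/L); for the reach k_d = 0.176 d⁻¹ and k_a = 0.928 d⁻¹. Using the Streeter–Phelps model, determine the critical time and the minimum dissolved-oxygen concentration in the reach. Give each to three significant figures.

Mixed DO = (27.7×10.4 + 5.03×3.42)/(27.7+5.03) = 305.3/32.73 = 9.327 mg/L.
Mixed L₀ = (27.7×2.41 + 5.03×150)/(32.73) = 821.3/32.73 = 25.09 mg/L.
Initial deficit D₀ = C_s − DO₀ = 11.2 − 9.327 = 1.873 mg/L.
t_c = (1/0.7520) ln[(0.928/0.176)(1 − 1.873×0.7520/(0.176×25.09))] = 1.330 × ln(3.591) = 1.700 d.
D_c = (0.176/0.928) × 25.09 × e^(−0.176×1.700) = 0.1897 × 25.09 × 0.7414 = 3.528 mg/L.
Minimum DO = 11.2 − 3.528 = 7.672 mg/L.

t_c ≈ 1.70 d; minimum DO ≈ 7.67 mg/L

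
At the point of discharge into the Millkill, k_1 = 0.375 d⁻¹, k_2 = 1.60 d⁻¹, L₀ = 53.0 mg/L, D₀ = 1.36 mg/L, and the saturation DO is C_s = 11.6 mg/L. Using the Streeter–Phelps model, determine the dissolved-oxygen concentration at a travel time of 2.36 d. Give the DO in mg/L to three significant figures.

k_1 L₀/(k_2−k_1) = 0.375×53.0/(1.60−0.375) = 19.88/1.225 = 16.22 mg/L.
e^(−k_1 t) = e^(−0.375×2.360) = 0.4127; e^(−k_2 t) = e^(−1.60×2.360) = 0.02291.
D = 16.22 × (0.4127 − 0.02291) + 1.36 × 0.02291 = 6.324 + 0.03116 = 6.355 mg/L.
DO = C_s − D = 11.6 − 6.355 = 5.245 mg/L.

DO ≈ 5.24 mg/L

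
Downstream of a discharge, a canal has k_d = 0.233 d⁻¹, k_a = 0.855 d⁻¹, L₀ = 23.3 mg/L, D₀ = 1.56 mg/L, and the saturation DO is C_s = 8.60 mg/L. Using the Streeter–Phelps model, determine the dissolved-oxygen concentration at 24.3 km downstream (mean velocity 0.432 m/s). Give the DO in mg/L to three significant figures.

Travel time t = x/v = 24.3 km / (0.432 m/s) = 24300 m / 0.432 m/s = 56250 s = 0.6510 d.
k_d L₀/(k_a−k_d) = 0.233×23.3/(0.855−0.233) = 5.429/0.6220 = 8.728 mg/L.
e^(−k_d t) = e^(−0.233×0.6510) = 0.8593; e^(−k_a t) = e^(−0.855×0.6510) = 0.5731.
D = 8.728 × (0.8593 − 0.5731) + 1.56 × 0.5731 = 2.497 + 0.8941 = 3.391 mg/L.
DO = C_s − D = 8.60 − 3.391 = 5.209 mg/L.

DO ≈ 5.21 mg/L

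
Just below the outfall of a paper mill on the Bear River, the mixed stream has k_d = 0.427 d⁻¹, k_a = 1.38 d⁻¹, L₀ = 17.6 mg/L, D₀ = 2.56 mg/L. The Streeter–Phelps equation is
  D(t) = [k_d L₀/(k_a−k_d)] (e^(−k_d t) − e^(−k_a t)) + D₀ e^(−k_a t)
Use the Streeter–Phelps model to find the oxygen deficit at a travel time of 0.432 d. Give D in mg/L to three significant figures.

D ≈ 3.62 mg/L

k_d L₀/(k_a−k_d) = 0.427×17.6/(1.38−0.427) = 7.515/0.9530 = 7.886 mg/L.
e^(−k_d t) = e^(−0.427×0.4320) = 0.8315; e^(−k_a t) = e^(−1.38×0.4320) = 0.5509.
D = 7.886 × (0.8315 − 0.5509) + 2.56 × 0.5509 = 2.213 + 1.410 = 3.623 mg/L.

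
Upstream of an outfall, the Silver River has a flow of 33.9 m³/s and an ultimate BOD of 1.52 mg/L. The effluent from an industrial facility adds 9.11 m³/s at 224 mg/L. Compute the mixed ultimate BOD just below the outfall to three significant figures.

48.6 mg/L

Flow-weighted mixing: C = (Q_r C_r + Q_w C_w)/(Q_r + Q_w)
= (33.9×1.52 + 9.11×224)/(33.9 + 9.11) = 2092/43.01 = 48.64 mg/L.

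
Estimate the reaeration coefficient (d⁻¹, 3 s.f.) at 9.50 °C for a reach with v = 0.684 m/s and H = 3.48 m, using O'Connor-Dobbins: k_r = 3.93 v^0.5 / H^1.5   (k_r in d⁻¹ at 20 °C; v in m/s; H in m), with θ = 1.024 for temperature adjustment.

k_r ≈ 0.390 d⁻¹

k_r(20) = 3.93 × 0.684^0.5 / 3.48^1.5 = 3.93 × 0.8270 / 6.492 = 0.5007 d⁻¹.
k_r(9.50) = 0.5007 × 1.024^(9.50−20) = 0.5007 × 0.7796 = 0.3903 d⁻¹.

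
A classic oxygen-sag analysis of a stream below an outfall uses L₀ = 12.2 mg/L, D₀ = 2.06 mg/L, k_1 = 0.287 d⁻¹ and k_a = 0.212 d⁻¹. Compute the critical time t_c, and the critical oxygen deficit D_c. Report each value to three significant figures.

At the critical point dD/dt = 0, so k_1 L₀ e^(−k_1 t) = k_a D. Substituting D(t) from the Streeter–Phelps equation and solving for t gives
t_c = ln[(k_a/k_1)(1 − D₀(k_a−k_1)/(k_1 L₀))] / (k_a−k_1).
Here k_a−k_1 = -0.07500 d⁻¹ and 1 − D₀(k_a−k_1)/(k_1 L₀) = 1 − 2.06×-0.07500/(0.287×12.2) = 1.044, so
t_c = ln(0.7387 × 1.044) / -0.07500 = -0.2597 / -0.07500 = 3.463 d.
D_c = (k_1/k_a) L₀ e^(−k_1 t_c) = (0.287/0.212) × 12.2 × e^(−0.287×3.463) = 1.354 × 12.2 × 0.3701 = 6.113 mg/L.

t_c ≈ 3.46 d; D_c ≈ 6.11 mg/L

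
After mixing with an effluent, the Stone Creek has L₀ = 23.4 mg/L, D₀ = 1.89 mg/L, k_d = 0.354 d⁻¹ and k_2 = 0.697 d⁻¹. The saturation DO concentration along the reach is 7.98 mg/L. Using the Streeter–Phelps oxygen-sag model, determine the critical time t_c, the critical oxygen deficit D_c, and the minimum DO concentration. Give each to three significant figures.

With k_2/k_d = 1.969 and 1 − D₀(k_2−k_d)/(k_d L₀) = 0.9217,
t_c = ln(1.969 × 0.9217) / (0.697 − 0.354) = ln(1.815) / 0.3430 = 0.5960/0.3430 = 1.738 d.
D_c = (k_d/k_2) L₀ e^(−k_d t_c) = (0.354/0.697) × 23.4 × e^(−0.354×1.738) = 0.5079 × 23.4 × 0.5406 = 6.425 mg/L.
Minimum DO = C_s − D_c = 7.98 − 6.425 = 1.555 mg/L.

t_c ≈ 1.74 d; D_c ≈ 6.42 mg/L; min DO ≈ 1.56 mg/L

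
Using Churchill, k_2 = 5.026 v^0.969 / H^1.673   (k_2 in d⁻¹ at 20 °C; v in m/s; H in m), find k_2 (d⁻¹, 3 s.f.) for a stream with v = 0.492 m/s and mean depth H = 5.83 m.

k_2 ≈ 0.132 d⁻¹

k_2 = 5.026 × 0.492^0.969 / 5.83^1.673 = 5.026 × 0.5029 / 19.10 = 0.1324 d⁻¹.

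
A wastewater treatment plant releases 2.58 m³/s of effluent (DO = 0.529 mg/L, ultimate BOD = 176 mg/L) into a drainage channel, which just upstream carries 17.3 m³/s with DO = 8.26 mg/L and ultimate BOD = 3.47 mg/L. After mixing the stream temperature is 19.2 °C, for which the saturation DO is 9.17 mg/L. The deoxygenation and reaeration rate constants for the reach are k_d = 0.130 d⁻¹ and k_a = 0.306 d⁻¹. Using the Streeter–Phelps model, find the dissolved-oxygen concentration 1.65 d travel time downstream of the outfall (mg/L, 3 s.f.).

DO ≈ 4.13 mg/L

Mixed DO = (17.3×8.26 + 2.58×0.529)/(17.3+2.58) = 144.3/19.88 = 7.257 mg/L.
Mixed L₀ = (17.3×3.47 + 2.58×176)/(19.88) = 514.1/19.88 = 25.86 mg/L.
Initial deficit D₀ = C_s − DO₀ = 9.17 − 7.257 = 1.913 mg/L.
D(1.65) = [0.130×25.86/(0.306−0.130)](e^(−0.130×1.65) − e^(−0.306×1.65)) + 1.913 e^(−0.306×1.65)
= 19.10 × (0.8069 − 0.6036) + 1.913 × 0.6036 = 5.040 mg/L.
DO = 9.17 − 5.040 = 4.130 mg/L.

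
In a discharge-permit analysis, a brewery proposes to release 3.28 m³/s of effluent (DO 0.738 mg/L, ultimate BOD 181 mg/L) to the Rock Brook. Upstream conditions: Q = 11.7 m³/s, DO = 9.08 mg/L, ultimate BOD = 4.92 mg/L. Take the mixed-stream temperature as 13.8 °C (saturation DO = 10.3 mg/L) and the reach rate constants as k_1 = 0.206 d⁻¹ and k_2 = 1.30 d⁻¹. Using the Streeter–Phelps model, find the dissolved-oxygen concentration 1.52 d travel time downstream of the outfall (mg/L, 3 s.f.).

DO ≈ 5.03 mg/L

Mixed DO = (11.7×9.08 + 3.28×0.738)/(11.7+3.28) = 108.7/14.98 = 7.253 mg/L.
Mixed L₀ = (11.7×4.92 + 3.28×181)/(14.98) = 651.2/14.98 = 43.47 mg/L.
Initial deficit D₀ = C_s − DO₀ = 10.3 − 7.253 = 3.047 mg/L.
D(1.52) = [0.206×43.47/(1.30−0.206)](e^(−0.206×1.52) − e^(−1.30×1.52)) + 3.047 e^(−1.30×1.52)
= 8.186 × (0.7312 − 0.1386) + 3.047 × 0.1386 = 5.273 mg/L.
DO = 10.3 − 5.273 = 5.027 mg/L.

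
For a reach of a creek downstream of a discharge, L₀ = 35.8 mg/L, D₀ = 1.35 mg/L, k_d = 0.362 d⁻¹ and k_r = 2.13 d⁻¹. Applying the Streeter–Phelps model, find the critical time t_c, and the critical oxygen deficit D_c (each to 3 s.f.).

t_c = [1/(k_r−k_d)] ln[(k_r/k_d)(1 − D₀(k_r−k_d)/(k_d L₀))]
= [1/(2.13−0.362)] ln[(2.13/0.362)(1 − 1.35×1.768/(0.362×35.8))]
= (1/1.768) ln[5.884 × 0.8158] = 0.5656 × ln(4.800) = 0.5656 × 1.569 = 0.8873 d.
L(t_c) = L₀ e^(−k_d t_c) = 35.8 × 0.7253 = 25.97 mg/L, and at the critical point k_r D_c = k_d L, so D_c = (0.362/2.13) × 25.97 = 4.413 mg/L.

t_c ≈ 0.887 d; D_c ≈ 4.41 mg/L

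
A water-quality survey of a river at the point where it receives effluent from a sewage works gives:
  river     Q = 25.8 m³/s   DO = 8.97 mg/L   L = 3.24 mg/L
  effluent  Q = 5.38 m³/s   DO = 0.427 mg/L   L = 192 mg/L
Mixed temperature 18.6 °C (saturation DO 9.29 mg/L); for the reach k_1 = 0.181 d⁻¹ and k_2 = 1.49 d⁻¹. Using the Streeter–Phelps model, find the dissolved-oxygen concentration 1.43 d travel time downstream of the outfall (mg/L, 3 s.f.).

DO ≈ 5.84 mg/L

Mixed DO = (25.8×8.97 + 5.38×0.427)/(25.8+5.38) = 233.7/31.18 = 7.496 mg/L.
Mixed L₀ = (25.8×3.24 + 5.38×192)/(31.18) = 1117/31.18 = 35.81 mg/L.
Initial deficit D₀ = C_s − DO₀ = 9.29 − 7.496 = 1.794 mg/L.
D(1.43) = [0.181×35.81/(1.49−0.181)](e^(−0.181×1.43) − e^(−1.49×1.43)) + 1.794 e^(−1.49×1.43)
= 4.952 × (0.7720 − 0.1188) + 1.794 × 0.1188 = 3.447 mg/L.
DO = 9.29 − 3.447 = 5.843 mg/L.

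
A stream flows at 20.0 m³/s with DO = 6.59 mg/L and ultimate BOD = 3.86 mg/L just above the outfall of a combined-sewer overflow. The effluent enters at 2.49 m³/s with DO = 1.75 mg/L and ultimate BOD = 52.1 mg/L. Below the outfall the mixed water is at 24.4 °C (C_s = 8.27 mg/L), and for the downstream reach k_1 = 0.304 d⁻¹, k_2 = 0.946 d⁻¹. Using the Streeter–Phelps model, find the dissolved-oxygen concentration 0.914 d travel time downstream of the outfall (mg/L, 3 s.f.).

DO ≈ 5.87 mg/L

Mixed DO = (20.0×6.59 + 2.49×1.75)/(20.0+2.49) = 136.2/22.49 = 6.054 mg/L.
Mixed L₀ = (20.0×3.86 + 2.49×52.1)/(22.49) = 206.9/22.49 = 9.201 mg/L.
Initial deficit D₀ = C_s − DO₀ = 8.27 − 6.054 = 2.216 mg/L.
D(0.914) = [0.304×9.201/(0.946−0.304)](e^(−0.304×0.914) − e^(−0.946×0.914)) + 2.216 e^(−0.946×0.914)
= 4.357 × (0.7574 − 0.4212) + 2.216 × 0.4212 = 2.398 mg/L.
DO = 8.27 − 2.398 = 5.872 mg/L.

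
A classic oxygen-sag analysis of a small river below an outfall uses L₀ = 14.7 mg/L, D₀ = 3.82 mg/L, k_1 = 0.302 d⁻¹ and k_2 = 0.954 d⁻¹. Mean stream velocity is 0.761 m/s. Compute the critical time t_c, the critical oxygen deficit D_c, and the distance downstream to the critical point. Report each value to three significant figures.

t_c ≈ 0.501 d; D_c ≈ 4.00 mg/L; x_c ≈ 33.0 km

t_c = [1/(k_2−k_1)] ln[(k_2/k_1)(1 − D₀(k_2−k_1)/(k_1 L₀))]
= [1/(0.954−0.302)] ln[(0.954/0.302)(1 − 3.82×0.6520/(0.302×14.7))]
= (1/0.6520) ln[3.159 × 0.4390] = 1.534 × ln(1.387) = 1.534 × 0.3269 = 0.5014 d.
D_c = (k_1/k_2) L₀ e^(−k_1 t_c) = (0.302/0.954) × 14.7 × e^(−0.302×0.5014) = 0.3166 × 14.7 × 0.8595 = 4.000 mg/L.
x_c = v t_c = 0.761 m/s × 0.5014 d × 86400 s/d = 32970 m ≈ 33.0 km.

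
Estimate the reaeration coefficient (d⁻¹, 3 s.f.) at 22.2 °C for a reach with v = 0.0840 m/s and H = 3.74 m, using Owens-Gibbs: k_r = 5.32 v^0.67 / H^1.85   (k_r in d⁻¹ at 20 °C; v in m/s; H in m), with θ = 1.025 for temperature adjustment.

k_r ≈ 0.0931 d⁻¹

k_r(20) = 5.32 × 0.0840^0.67 / 3.74^1.85 = 5.32 × 0.1902 / 11.48 = 0.08818 d⁻¹.
k_r(22.2) = 0.08818 × 1.025^(22.2−20) = 0.08818 × 1.056 = 0.09310 d⁻¹.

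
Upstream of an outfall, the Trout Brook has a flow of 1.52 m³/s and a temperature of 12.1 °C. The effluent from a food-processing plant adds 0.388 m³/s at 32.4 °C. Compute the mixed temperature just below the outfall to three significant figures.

Flow-weighted mixing: C = (Q_r C_r + Q_w C_w)/(Q_r + Q_w)
= (1.52×12.1 + 0.388×32.4)/(1.52 + 0.388) = 30.96/1.908 = 16.23 °C.

16.2 °C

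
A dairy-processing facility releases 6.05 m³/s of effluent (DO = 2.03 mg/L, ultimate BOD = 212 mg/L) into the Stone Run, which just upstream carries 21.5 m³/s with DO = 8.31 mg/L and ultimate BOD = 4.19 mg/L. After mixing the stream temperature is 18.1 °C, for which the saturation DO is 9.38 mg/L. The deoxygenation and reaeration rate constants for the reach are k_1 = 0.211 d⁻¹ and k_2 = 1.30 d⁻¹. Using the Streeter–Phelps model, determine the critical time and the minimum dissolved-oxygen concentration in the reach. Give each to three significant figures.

Mixed DO = (21.5×8.31 + 6.05×2.03)/(21.5+6.05) = 190.9/27.55 = 6.931 mg/L.
Mixed L₀ = (21.5×4.19 + 6.05×212)/(27.55) = 1373/27.55 = 49.83 mg/L.
Initial deficit D₀ = C_s − DO₀ = 9.38 − 6.931 = 2.449 mg/L.
t_c = (1/1.089) ln[(1.30/0.211)(1 − 2.449×1.089/(0.211×49.83))] = 0.9183 × ln(4.598) = 1.401 d.
D_c = (0.211/1.30) × 49.83 × e^(−0.211×1.401) = 0.1623 × 49.83 × 0.7441 = 6.017 mg/L.
Minimum DO = 9.38 − 6.017 = 3.363 mg/L.

t_c ≈ 1.40 d; minimum DO ≈ 3.36 mg/L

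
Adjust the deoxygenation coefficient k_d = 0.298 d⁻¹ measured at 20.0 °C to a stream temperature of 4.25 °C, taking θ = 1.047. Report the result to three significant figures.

k_d ≈ 0.145 d⁻¹

k_d(T₂) = k_d(T₁) · θ^(T₂−T₁) = 0.298 × 1.047^(4.25−20.0)
= 0.298 × 1.047^-15.8 = 0.298 × 0.4851 = 0.1446 d⁻¹.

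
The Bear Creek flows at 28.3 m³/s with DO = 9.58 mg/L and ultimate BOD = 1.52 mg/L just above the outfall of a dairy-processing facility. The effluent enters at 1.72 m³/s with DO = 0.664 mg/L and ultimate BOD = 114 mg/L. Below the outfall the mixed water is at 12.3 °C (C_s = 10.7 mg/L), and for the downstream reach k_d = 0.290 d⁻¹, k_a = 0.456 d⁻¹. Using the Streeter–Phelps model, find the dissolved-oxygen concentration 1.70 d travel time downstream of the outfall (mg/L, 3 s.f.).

Mixed DO = (28.3×9.58 + 1.72×0.664)/(28.3+1.72) = 272.3/30.02 = 9.069 mg/L.
Mixed L₀ = (28.3×1.52 + 1.72×114)/(30.02) = 239.1/30.02 = 7.965 mg/L.
Initial deficit D₀ = C_s − DO₀ = 10.7 − 9.069 = 1.631 mg/L.
D(1.70) = [0.290×7.965/(0.456−0.290)](e^(−0.290×1.70) − e^(−0.456×1.70)) + 1.631 e^(−0.456×1.70)
= 13.91 × (0.6108 − 0.4606) + 1.631 × 0.4606 = 2.841 mg/L.
DO = 10.7 − 2.841 = 7.859 mg/L.

DO ≈ 7.86 mg/L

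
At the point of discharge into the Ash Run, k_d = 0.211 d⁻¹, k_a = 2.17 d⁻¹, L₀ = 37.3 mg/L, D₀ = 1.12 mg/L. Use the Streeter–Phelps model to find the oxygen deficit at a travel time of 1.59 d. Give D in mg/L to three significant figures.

k_d L₀/(k_a−k_d) = 0.211×37.3/(2.17−0.211) = 7.870/1.959 = 4.018 mg/L.
e^(−k_d t) = e^(−0.211×1.590) = 0.7150; e^(−k_a t) = e^(−2.17×1.590) = 0.03174.
D = 4.018 × (0.7150 − 0.03174) + 1.12 × 0.03174 = 2.745 + 0.03554 = 2.781 mg/L.

D ≈ 2.78 mg/L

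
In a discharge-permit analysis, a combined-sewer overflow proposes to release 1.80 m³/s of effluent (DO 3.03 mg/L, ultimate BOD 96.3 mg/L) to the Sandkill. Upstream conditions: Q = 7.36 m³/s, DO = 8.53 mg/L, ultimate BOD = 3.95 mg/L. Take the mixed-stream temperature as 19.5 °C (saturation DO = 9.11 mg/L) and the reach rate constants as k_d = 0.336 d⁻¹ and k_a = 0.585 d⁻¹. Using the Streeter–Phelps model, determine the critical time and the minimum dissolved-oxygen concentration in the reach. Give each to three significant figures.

Mixed DO = (7.36×8.53 + 1.80×3.03)/(7.36+1.80) = 68.23/9.160 = 7.449 mg/L.
Mixed L₀ = (7.36×3.95 + 1.80×96.3)/(9.160) = 202.4/9.160 = 22.10 mg/L.
Initial deficit D₀ = C_s − DO₀ = 9.11 − 7.449 = 1.661 mg/L.
t_c = (1/0.2490) ln[(0.585/0.336)(1 − 1.661×0.2490/(0.336×22.10))] = 4.016 × ln(1.644) = 1.997 d.
D_c = (0.336/0.585) × 22.10 × e^(−0.336×1.997) = 0.5744 × 22.10 × 0.5112 = 6.489 mg/L.
Minimum DO = 9.11 − 6.489 = 2.621 mg/L.

t_c ≈ 2.00 d; minimum DO ≈ 2.62 mg/L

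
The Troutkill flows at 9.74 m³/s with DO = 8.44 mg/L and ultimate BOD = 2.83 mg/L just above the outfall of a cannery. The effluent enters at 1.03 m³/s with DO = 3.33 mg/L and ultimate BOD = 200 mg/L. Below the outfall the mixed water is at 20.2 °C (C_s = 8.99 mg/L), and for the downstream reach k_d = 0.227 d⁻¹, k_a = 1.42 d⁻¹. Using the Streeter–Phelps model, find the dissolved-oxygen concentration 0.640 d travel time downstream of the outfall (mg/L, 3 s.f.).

Mixed DO = (9.74×8.44 + 1.03×3.33)/(9.74+1.03) = 85.64/10.77 = 7.951 mg/L.
Mixed L₀ = (9.74×2.83 + 1.03×200)/(10.77) = 233.6/10.77 = 21.69 mg/L.
Initial deficit D₀ = C_s − DO₀ = 8.99 − 7.951 = 1.039 mg/L.
D(0.640) = [0.227×21.69/(1.42−0.227)](e^(−0.227×0.640) − e^(−1.42×0.640)) + 1.039 e^(−1.42×0.640)
= 4.126 × (0.8648 − 0.4030) + 1.039 × 0.4030 = 2.324 mg/L.
DO = 8.99 − 2.324 = 6.666 mg/L.

DO ≈ 6.67 mg/L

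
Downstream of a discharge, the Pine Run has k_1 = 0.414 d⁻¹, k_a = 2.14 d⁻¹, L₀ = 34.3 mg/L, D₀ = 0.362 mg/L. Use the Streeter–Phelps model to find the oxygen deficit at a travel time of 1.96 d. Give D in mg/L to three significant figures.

D ≈ 3.54 mg/L

k_1 L₀/(k_a−k_1) = 0.414×34.3/(2.14−0.414) = 14.20/1.726 = 8.227 mg/L.
e^(−k_1 t) = e^(−0.414×1.960) = 0.4442; e^(−k_a t) = e^(−2.14×1.960) = 0.01508.
D = 8.227 × (0.4442 − 0.01508) + 0.362 × 0.01508 = 3.531 + 0.005459 = 3.536 mg/L.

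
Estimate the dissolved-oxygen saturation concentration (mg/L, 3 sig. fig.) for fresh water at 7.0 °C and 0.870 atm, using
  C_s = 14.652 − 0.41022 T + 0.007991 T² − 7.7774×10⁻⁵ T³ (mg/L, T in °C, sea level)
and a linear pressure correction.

C_s ≈ 10.6 mg/L

At sea level: C_s = 14.652 − 0.41022×7.0 + 0.007991×7.0² − 7.7774×10⁻⁵×7.0³ = 12.15 mg/L.
Pressure correction: C_s' = 12.15 × 0.870 = 10.57 mg/L.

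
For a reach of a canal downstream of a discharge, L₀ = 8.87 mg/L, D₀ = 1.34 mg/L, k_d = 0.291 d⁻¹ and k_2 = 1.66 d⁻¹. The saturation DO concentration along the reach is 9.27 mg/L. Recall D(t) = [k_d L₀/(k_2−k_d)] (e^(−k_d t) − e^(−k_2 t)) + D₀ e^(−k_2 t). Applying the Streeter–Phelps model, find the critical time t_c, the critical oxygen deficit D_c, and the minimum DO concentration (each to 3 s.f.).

t_c ≈ 0.366 d; D_c ≈ 1.40 mg/L; min DO ≈ 7.87 mg/L

At the critical point dD/dt = 0, so k_d L₀ e^(−k_d t) = k_2 D. Substituting D(t) from the Streeter–Phelps equation and solving for t gives
t_c = ln[(k_2/k_d)(1 − D₀(k_2−k_d)/(k_d L₀))] / (k_2−k_d).
Here k_2−k_d = 1.369 d⁻¹ and 1 − D₀(k_2−k_d)/(k_d L₀) = 1 − 1.34×1.369/(0.291×8.87) = 0.2893, so
t_c = ln(5.704 × 0.2893) / 1.369 = 0.5009 / 1.369 = 0.3659 d.
L(t_c) = L₀ e^(−k_d t_c) = 8.87 × 0.8990 = 7.974 mg/L, and at the critical point k_2 D_c = k_d L, so D_c = (0.291/1.66) × 7.974 = 1.398 mg/L.
Minimum DO = C_s − D_c = 9.27 − 1.398 = 7.872 mg/L.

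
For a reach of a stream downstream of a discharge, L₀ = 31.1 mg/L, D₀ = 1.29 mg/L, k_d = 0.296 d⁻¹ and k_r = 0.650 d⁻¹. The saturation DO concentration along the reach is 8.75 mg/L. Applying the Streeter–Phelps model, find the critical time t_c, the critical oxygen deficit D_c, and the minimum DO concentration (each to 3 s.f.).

t_c = [1/(k_r−k_d)] ln[(k_r/k_d)(1 − D₀(k_r−k_d)/(k_d L₀))]
= [1/(0.650−0.296)] ln[(0.650/0.296)(1 − 1.29×0.3540/(0.296×31.1))]
= (1/0.3540) ln[2.196 × 0.9504] = 2.825 × ln(2.087) = 2.825 × 0.7357 = 2.078 d.
L(t_c) = L₀ e^(−k_d t_c) = 31.1 × 0.5405 = 16.81 mg/L, and at the critical point k_r D_c = k_d L, so D_c = (0.296/0.650) × 16.81 = 7.655 mg/L.
Minimum DO = C_s − D_c = 8.75 − 7.655 = 1.095 mg/L.

t_c ≈ 2.08 d; D_c ≈ 7.66 mg/L; min DO ≈ 1.09 mg/L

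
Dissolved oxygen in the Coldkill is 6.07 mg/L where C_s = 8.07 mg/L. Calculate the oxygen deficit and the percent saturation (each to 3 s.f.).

D ≈ 2.00 mg/L; 75.2 % saturation

D = C_s − C = 8.07 − 6.07 = 2.00 mg/L.
% saturation = 6.07/8.07 × 100 = 75.2 %.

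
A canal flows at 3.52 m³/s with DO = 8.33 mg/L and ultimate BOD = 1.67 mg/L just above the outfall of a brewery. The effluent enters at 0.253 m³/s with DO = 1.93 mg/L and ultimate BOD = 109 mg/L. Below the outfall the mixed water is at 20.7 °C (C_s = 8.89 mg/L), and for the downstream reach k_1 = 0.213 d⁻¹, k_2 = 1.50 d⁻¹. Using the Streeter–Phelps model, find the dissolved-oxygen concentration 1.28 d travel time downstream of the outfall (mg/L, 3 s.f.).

Mixed DO = (3.52×8.33 + 0.253×1.93)/(3.52+0.253) = 29.81/3.773 = 7.901 mg/L.
Mixed L₀ = (3.52×1.67 + 0.253×109)/(3.773) = 33.46/3.773 = 8.867 mg/L.
Initial deficit D₀ = C_s − DO₀ = 8.89 − 7.901 = 0.9892 mg/L.
D(1.28) = [0.213×8.867/(1.50−0.213)](e^(−0.213×1.28) − e^(−1.50×1.28)) + 0.9892 e^(−1.50×1.28)
= 1.468 × (0.7614 − 0.1466) + 0.9892 × 0.1466 = 1.047 mg/L.
DO = 8.89 − 1.047 = 7.843 mg/L.

DO ≈ 7.84 mg/L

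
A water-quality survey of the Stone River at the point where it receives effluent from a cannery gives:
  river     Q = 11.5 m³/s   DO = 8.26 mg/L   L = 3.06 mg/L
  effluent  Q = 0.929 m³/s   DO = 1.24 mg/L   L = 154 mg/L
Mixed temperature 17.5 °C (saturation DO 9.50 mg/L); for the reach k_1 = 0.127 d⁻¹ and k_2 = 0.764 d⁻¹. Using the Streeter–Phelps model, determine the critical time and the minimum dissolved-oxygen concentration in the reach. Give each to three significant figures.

Mixed DO = (11.5×8.26 + 0.929×1.24)/(11.5+0.929) = 96.14/12.43 = 7.735 mg/L.
Mixed L₀ = (11.5×3.06 + 0.929×154)/(12.43) = 178.3/12.43 = 14.34 mg/L.
Initial deficit D₀ = C_s − DO₀ = 9.50 − 7.735 = 1.765 mg/L.
t_c = (1/0.6370) ln[(0.764/0.127)(1 − 1.765×0.6370/(0.127×14.34))] = 1.570 × ln(2.303) = 1.310 d.
D_c = (0.127/0.764) × 14.34 × e^(−0.127×1.310) = 0.1662 × 14.34 × 0.8468 = 2.019 mg/L.
Minimum DO = 9.50 − 2.019 = 7.481 mg/L.

t_c ≈ 1.31 d; minimum DO ≈ 7.48 mg/L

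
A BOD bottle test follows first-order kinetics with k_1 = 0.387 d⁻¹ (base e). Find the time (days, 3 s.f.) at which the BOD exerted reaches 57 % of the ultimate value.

y/L₀ = 1 − e^(−k_1 t) = 0.57 ⇒ e^(−k_1 t) = 0.430
t = −ln(0.430) / 0.387 = 0.8440 / 0.387 = 2.181 d.

t ≈ 2.18 d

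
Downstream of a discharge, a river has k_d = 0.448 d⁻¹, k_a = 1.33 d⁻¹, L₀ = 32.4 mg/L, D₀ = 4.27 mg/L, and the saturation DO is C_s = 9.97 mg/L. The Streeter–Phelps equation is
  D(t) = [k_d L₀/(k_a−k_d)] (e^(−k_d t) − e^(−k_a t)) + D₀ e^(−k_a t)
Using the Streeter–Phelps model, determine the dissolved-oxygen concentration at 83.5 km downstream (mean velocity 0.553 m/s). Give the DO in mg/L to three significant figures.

Travel time t = x/v = 83.5 km / (0.553 m/s) = 83500 m / 0.553 m/s = 151000 s = 1.748 d.
k_d L₀/(k_a−k_d) = 0.448×32.4/(1.33−0.448) = 14.52/0.8820 = 16.46 mg/L.
e^(−k_d t) = e^(−0.448×1.748) = 0.4571; e^(−k_a t) = e^(−1.33×1.748) = 0.09785.
D = 16.46 × (0.4571 − 0.09785) + 4.27 × 0.09785 = 5.912 + 0.4178 = 6.329 mg/L.
DO = C_s − D = 9.97 − 6.329 = 3.641 mg/L.

DO ≈ 3.64 mg/L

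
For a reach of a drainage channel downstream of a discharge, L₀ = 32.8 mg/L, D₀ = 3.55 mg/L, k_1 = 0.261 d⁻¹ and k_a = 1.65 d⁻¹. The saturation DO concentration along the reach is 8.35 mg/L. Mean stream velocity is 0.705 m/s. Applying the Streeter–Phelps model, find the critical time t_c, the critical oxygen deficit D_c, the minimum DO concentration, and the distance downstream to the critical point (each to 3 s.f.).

At the critical point dD/dt = 0, so k_1 L₀ e^(−k_1 t) = k_a D. Substituting D(t) from the Streeter–Phelps equation and solving for t gives
t_c = ln[(k_a/k_1)(1 − D₀(k_a−k_1)/(k_1 L₀))] / (k_a−k_1).
Here k_a−k_1 = 1.389 d⁻¹ and 1 − D₀(k_a−k_1)/(k_1 L₀) = 1 − 3.55×1.389/(0.261×32.8) = 0.4240, so
t_c = ln(6.322 × 0.4240) / 1.389 = 0.9860 / 1.389 = 0.7099 d.
L(t_c) = L₀ e^(−k_1 t_c) = 32.8 × 0.8309 = 27.25 mg/L, and at the critical point k_a D_c = k_1 L, so D_c = (0.261/1.65) × 27.25 = 4.311 mg/L.
Minimum DO = C_s − D_c = 8.35 − 4.311 = 4.039 mg/L.
x_c = v t_c = 0.705 m/s × 0.7099 d × 86400 s/d = 43240 m ≈ 43.2 km.

t_c ≈ 0.710 d; D_c ≈ 4.31 mg/L; min DO ≈ 4.04 mg/L; x_c ≈ 43.2 km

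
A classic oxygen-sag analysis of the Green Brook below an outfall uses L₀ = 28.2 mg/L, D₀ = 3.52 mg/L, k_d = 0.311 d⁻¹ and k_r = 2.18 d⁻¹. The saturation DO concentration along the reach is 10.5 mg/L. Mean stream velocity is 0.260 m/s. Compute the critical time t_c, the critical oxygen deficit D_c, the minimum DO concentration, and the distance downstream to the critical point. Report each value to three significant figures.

t_c ≈ 0.300 d; D_c ≈ 3.66 mg/L; min DO ≈ 6.84 mg/L; x_c ≈ 6.74 km

At the critical point dD/dt = 0, so k_d L₀ e^(−k_d t) = k_r D. Substituting D(t) from the Streeter–Phelps equation and solving for t gives
t_c = ln[(k_r/k_d)(1 − D₀(k_r−k_d)/(k_d L₀))] / (k_r−k_d).
Here k_r−k_d = 1.869 d⁻¹ and 1 − D₀(k_r−k_d)/(k_d L₀) = 1 − 3.52×1.869/(0.311×28.2) = 0.2499, so
t_c = ln(7.010 × 0.2499) / 1.869 = 0.5604 / 1.869 = 0.2999 d.
L(t_c) = L₀ e^(−k_d t_c) = 28.2 × 0.9110 = 25.69 mg/L, and at the critical point k_r D_c = k_d L, so D_c = (0.311/2.18) × 25.69 = 3.665 mg/L.
Minimum DO = C_s − D_c = 10.5 − 3.665 = 6.835 mg/L.
x_c = v t_c = 0.260 m/s × 0.2999 d × 86400 s/d = 6736 m ≈ 6.74 km.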